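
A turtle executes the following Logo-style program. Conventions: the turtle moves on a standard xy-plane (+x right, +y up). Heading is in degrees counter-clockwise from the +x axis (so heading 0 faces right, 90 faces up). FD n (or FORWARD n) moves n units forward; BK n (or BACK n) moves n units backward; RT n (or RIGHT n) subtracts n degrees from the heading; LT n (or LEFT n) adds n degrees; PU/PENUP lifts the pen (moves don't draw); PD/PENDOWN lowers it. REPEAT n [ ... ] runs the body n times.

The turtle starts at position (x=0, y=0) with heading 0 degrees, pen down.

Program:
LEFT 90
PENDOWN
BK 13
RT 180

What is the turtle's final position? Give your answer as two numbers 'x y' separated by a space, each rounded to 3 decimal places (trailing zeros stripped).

Executing turtle program step by step:
Start: pos=(0,0), heading=0, pen down
LT 90: heading 0 -> 90
PD: pen down
BK 13: (0,0) -> (0,-13) [heading=90, draw]
RT 180: heading 90 -> 270
Final: pos=(0,-13), heading=270, 1 segment(s) drawn

Answer: 0 -13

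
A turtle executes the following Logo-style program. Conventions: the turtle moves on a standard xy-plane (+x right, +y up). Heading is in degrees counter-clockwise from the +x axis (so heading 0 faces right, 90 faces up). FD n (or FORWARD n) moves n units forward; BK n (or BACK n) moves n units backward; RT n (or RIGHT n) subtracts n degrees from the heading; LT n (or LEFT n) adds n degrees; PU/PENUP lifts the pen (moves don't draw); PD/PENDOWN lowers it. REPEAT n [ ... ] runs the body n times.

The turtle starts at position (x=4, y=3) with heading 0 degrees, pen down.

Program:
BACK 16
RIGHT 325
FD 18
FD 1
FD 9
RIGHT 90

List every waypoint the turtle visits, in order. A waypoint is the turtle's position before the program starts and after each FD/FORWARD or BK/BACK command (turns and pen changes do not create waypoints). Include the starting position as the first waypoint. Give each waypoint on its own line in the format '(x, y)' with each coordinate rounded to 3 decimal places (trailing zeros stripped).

Answer: (4, 3)
(-12, 3)
(2.745, 13.324)
(3.564, 13.898)
(10.936, 19.06)

Derivation:
Executing turtle program step by step:
Start: pos=(4,3), heading=0, pen down
BK 16: (4,3) -> (-12,3) [heading=0, draw]
RT 325: heading 0 -> 35
FD 18: (-12,3) -> (2.745,13.324) [heading=35, draw]
FD 1: (2.745,13.324) -> (3.564,13.898) [heading=35, draw]
FD 9: (3.564,13.898) -> (10.936,19.06) [heading=35, draw]
RT 90: heading 35 -> 305
Final: pos=(10.936,19.06), heading=305, 4 segment(s) drawn
Waypoints (5 total):
(4, 3)
(-12, 3)
(2.745, 13.324)
(3.564, 13.898)
(10.936, 19.06)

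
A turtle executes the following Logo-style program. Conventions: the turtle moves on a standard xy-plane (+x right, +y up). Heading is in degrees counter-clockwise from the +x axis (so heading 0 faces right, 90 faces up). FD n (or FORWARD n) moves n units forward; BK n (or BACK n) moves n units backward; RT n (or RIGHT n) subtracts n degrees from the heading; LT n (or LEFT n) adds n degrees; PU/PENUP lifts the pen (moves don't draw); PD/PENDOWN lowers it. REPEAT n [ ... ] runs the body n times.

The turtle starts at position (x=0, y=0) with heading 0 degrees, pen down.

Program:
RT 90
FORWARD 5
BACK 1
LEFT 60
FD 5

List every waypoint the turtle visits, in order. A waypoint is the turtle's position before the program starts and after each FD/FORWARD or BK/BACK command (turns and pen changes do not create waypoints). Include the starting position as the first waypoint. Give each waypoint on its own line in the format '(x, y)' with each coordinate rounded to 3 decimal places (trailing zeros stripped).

Executing turtle program step by step:
Start: pos=(0,0), heading=0, pen down
RT 90: heading 0 -> 270
FD 5: (0,0) -> (0,-5) [heading=270, draw]
BK 1: (0,-5) -> (0,-4) [heading=270, draw]
LT 60: heading 270 -> 330
FD 5: (0,-4) -> (4.33,-6.5) [heading=330, draw]
Final: pos=(4.33,-6.5), heading=330, 3 segment(s) drawn
Waypoints (4 total):
(0, 0)
(0, -5)
(0, -4)
(4.33, -6.5)

Answer: (0, 0)
(0, -5)
(0, -4)
(4.33, -6.5)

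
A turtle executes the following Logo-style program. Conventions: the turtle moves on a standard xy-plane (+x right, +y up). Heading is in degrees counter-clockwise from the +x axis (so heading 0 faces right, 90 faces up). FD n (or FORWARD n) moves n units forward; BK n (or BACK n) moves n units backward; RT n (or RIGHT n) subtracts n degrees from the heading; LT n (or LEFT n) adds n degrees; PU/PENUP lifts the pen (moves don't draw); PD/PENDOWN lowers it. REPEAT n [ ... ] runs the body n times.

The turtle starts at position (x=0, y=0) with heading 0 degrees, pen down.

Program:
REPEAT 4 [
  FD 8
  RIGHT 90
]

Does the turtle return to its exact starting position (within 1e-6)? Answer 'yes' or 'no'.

Answer: yes

Derivation:
Executing turtle program step by step:
Start: pos=(0,0), heading=0, pen down
REPEAT 4 [
  -- iteration 1/4 --
  FD 8: (0,0) -> (8,0) [heading=0, draw]
  RT 90: heading 0 -> 270
  -- iteration 2/4 --
  FD 8: (8,0) -> (8,-8) [heading=270, draw]
  RT 90: heading 270 -> 180
  -- iteration 3/4 --
  FD 8: (8,-8) -> (0,-8) [heading=180, draw]
  RT 90: heading 180 -> 90
  -- iteration 4/4 --
  FD 8: (0,-8) -> (0,0) [heading=90, draw]
  RT 90: heading 90 -> 0
]
Final: pos=(0,0), heading=0, 4 segment(s) drawn

Start position: (0, 0)
Final position: (0, 0)
Distance = 0; < 1e-6 -> CLOSED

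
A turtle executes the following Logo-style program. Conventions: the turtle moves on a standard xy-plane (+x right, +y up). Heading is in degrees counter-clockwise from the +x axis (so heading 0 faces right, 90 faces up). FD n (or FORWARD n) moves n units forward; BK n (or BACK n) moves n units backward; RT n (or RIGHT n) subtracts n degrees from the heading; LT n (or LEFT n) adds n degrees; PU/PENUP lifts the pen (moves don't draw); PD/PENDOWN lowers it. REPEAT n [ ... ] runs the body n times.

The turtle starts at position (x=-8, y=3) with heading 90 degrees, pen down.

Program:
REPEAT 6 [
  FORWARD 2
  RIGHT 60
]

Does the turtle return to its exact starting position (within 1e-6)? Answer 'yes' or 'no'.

Answer: yes

Derivation:
Executing turtle program step by step:
Start: pos=(-8,3), heading=90, pen down
REPEAT 6 [
  -- iteration 1/6 --
  FD 2: (-8,3) -> (-8,5) [heading=90, draw]
  RT 60: heading 90 -> 30
  -- iteration 2/6 --
  FD 2: (-8,5) -> (-6.268,6) [heading=30, draw]
  RT 60: heading 30 -> 330
  -- iteration 3/6 --
  FD 2: (-6.268,6) -> (-4.536,5) [heading=330, draw]
  RT 60: heading 330 -> 270
  -- iteration 4/6 --
  FD 2: (-4.536,5) -> (-4.536,3) [heading=270, draw]
  RT 60: heading 270 -> 210
  -- iteration 5/6 --
  FD 2: (-4.536,3) -> (-6.268,2) [heading=210, draw]
  RT 60: heading 210 -> 150
  -- iteration 6/6 --
  FD 2: (-6.268,2) -> (-8,3) [heading=150, draw]
  RT 60: heading 150 -> 90
]
Final: pos=(-8,3), heading=90, 6 segment(s) drawn

Start position: (-8, 3)
Final position: (-8, 3)
Distance = 0; < 1e-6 -> CLOSED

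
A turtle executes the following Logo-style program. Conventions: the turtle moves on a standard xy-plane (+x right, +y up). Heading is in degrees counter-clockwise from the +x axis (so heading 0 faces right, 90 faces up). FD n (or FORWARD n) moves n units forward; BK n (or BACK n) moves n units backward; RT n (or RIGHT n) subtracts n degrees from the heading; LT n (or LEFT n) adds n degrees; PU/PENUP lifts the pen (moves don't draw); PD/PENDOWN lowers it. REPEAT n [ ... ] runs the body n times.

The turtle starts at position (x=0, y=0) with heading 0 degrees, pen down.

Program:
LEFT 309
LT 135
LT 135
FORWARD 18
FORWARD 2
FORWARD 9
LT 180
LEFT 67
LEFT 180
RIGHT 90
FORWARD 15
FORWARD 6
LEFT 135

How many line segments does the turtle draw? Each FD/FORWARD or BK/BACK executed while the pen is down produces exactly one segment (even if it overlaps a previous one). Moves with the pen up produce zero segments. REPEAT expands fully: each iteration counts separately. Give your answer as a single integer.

Answer: 5

Derivation:
Executing turtle program step by step:
Start: pos=(0,0), heading=0, pen down
LT 309: heading 0 -> 309
LT 135: heading 309 -> 84
LT 135: heading 84 -> 219
FD 18: (0,0) -> (-13.989,-11.328) [heading=219, draw]
FD 2: (-13.989,-11.328) -> (-15.543,-12.586) [heading=219, draw]
FD 9: (-15.543,-12.586) -> (-22.537,-18.25) [heading=219, draw]
LT 180: heading 219 -> 39
LT 67: heading 39 -> 106
LT 180: heading 106 -> 286
RT 90: heading 286 -> 196
FD 15: (-22.537,-18.25) -> (-36.956,-22.385) [heading=196, draw]
FD 6: (-36.956,-22.385) -> (-42.724,-24.039) [heading=196, draw]
LT 135: heading 196 -> 331
Final: pos=(-42.724,-24.039), heading=331, 5 segment(s) drawn
Segments drawn: 5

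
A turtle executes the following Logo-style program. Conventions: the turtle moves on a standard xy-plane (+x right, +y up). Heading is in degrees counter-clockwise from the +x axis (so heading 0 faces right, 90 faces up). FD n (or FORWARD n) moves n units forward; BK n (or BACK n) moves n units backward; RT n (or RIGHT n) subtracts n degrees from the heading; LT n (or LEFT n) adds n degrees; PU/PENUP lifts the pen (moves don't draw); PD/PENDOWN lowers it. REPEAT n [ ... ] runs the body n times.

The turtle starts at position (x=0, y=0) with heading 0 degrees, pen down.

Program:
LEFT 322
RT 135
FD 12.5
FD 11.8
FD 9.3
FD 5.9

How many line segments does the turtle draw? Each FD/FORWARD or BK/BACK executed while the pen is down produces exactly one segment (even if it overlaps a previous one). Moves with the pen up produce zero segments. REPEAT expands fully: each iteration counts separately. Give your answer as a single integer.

Answer: 4

Derivation:
Executing turtle program step by step:
Start: pos=(0,0), heading=0, pen down
LT 322: heading 0 -> 322
RT 135: heading 322 -> 187
FD 12.5: (0,0) -> (-12.407,-1.523) [heading=187, draw]
FD 11.8: (-12.407,-1.523) -> (-24.119,-2.961) [heading=187, draw]
FD 9.3: (-24.119,-2.961) -> (-33.35,-4.095) [heading=187, draw]
FD 5.9: (-33.35,-4.095) -> (-39.206,-4.814) [heading=187, draw]
Final: pos=(-39.206,-4.814), heading=187, 4 segment(s) drawn
Segments drawn: 4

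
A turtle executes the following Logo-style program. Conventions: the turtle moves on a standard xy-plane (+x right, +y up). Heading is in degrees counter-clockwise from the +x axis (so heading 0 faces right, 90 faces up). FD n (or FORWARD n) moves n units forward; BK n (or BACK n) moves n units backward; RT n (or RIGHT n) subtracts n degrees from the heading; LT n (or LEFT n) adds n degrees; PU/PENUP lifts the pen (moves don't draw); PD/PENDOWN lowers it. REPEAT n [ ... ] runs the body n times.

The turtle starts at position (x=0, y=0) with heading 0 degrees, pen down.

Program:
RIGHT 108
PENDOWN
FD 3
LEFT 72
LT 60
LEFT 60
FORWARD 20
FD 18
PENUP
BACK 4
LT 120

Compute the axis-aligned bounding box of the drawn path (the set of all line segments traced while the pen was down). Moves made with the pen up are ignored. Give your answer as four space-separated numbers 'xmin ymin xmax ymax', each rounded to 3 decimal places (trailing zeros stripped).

Answer: -0.927 -2.853 3.045 34.939

Derivation:
Executing turtle program step by step:
Start: pos=(0,0), heading=0, pen down
RT 108: heading 0 -> 252
PD: pen down
FD 3: (0,0) -> (-0.927,-2.853) [heading=252, draw]
LT 72: heading 252 -> 324
LT 60: heading 324 -> 24
LT 60: heading 24 -> 84
FD 20: (-0.927,-2.853) -> (1.164,17.037) [heading=84, draw]
FD 18: (1.164,17.037) -> (3.045,34.939) [heading=84, draw]
PU: pen up
BK 4: (3.045,34.939) -> (2.627,30.961) [heading=84, move]
LT 120: heading 84 -> 204
Final: pos=(2.627,30.961), heading=204, 3 segment(s) drawn

Segment endpoints: x in {-0.927, 0, 1.164, 3.045}, y in {-2.853, 0, 17.037, 34.939}
xmin=-0.927, ymin=-2.853, xmax=3.045, ymax=34.939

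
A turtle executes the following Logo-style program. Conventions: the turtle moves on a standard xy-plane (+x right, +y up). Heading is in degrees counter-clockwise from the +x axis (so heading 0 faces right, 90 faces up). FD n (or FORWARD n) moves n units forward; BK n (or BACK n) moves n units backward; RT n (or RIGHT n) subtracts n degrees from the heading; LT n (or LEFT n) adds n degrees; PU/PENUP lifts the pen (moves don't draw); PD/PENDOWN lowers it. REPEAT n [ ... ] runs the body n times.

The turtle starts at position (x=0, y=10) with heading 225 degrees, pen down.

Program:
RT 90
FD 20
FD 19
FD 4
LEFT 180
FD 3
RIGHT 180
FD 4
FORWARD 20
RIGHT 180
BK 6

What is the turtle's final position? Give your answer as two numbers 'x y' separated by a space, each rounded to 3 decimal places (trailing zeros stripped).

Answer: -49.497 59.497

Derivation:
Executing turtle program step by step:
Start: pos=(0,10), heading=225, pen down
RT 90: heading 225 -> 135
FD 20: (0,10) -> (-14.142,24.142) [heading=135, draw]
FD 19: (-14.142,24.142) -> (-27.577,37.577) [heading=135, draw]
FD 4: (-27.577,37.577) -> (-30.406,40.406) [heading=135, draw]
LT 180: heading 135 -> 315
FD 3: (-30.406,40.406) -> (-28.284,38.284) [heading=315, draw]
RT 180: heading 315 -> 135
FD 4: (-28.284,38.284) -> (-31.113,41.113) [heading=135, draw]
FD 20: (-31.113,41.113) -> (-45.255,55.255) [heading=135, draw]
RT 180: heading 135 -> 315
BK 6: (-45.255,55.255) -> (-49.497,59.497) [heading=315, draw]
Final: pos=(-49.497,59.497), heading=315, 7 segment(s) drawn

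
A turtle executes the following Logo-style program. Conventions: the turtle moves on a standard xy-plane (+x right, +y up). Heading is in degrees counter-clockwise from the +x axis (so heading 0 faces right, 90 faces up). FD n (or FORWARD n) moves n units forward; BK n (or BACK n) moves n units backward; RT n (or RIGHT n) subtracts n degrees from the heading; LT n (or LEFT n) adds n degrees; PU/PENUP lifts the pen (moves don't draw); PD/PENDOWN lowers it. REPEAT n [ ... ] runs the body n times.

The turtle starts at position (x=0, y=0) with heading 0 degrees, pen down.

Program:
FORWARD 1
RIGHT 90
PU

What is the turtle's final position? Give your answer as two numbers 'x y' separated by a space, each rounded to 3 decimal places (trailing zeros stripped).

Executing turtle program step by step:
Start: pos=(0,0), heading=0, pen down
FD 1: (0,0) -> (1,0) [heading=0, draw]
RT 90: heading 0 -> 270
PU: pen up
Final: pos=(1,0), heading=270, 1 segment(s) drawn

Answer: 1 0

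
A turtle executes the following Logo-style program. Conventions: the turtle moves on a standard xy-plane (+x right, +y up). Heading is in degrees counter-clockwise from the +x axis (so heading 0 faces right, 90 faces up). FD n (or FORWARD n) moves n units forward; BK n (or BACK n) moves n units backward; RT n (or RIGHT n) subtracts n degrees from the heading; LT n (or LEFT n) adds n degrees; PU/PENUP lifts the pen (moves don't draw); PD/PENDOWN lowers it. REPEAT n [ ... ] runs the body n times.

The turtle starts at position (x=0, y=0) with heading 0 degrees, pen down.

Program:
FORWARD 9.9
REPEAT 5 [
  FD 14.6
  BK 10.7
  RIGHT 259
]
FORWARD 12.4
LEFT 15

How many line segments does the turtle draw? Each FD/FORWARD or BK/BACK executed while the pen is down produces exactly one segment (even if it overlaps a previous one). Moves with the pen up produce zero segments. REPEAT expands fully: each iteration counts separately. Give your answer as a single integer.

Executing turtle program step by step:
Start: pos=(0,0), heading=0, pen down
FD 9.9: (0,0) -> (9.9,0) [heading=0, draw]
REPEAT 5 [
  -- iteration 1/5 --
  FD 14.6: (9.9,0) -> (24.5,0) [heading=0, draw]
  BK 10.7: (24.5,0) -> (13.8,0) [heading=0, draw]
  RT 259: heading 0 -> 101
  -- iteration 2/5 --
  FD 14.6: (13.8,0) -> (11.014,14.332) [heading=101, draw]
  BK 10.7: (11.014,14.332) -> (13.056,3.828) [heading=101, draw]
  RT 259: heading 101 -> 202
  -- iteration 3/5 --
  FD 14.6: (13.056,3.828) -> (-0.481,-1.641) [heading=202, draw]
  BK 10.7: (-0.481,-1.641) -> (9.44,2.367) [heading=202, draw]
  RT 259: heading 202 -> 303
  -- iteration 4/5 --
  FD 14.6: (9.44,2.367) -> (17.392,-9.877) [heading=303, draw]
  BK 10.7: (17.392,-9.877) -> (11.564,-0.903) [heading=303, draw]
  RT 259: heading 303 -> 44
  -- iteration 5/5 --
  FD 14.6: (11.564,-0.903) -> (22.066,9.239) [heading=44, draw]
  BK 10.7: (22.066,9.239) -> (14.369,1.806) [heading=44, draw]
  RT 259: heading 44 -> 145
]
FD 12.4: (14.369,1.806) -> (4.212,8.918) [heading=145, draw]
LT 15: heading 145 -> 160
Final: pos=(4.212,8.918), heading=160, 12 segment(s) drawn
Segments drawn: 12

Answer: 12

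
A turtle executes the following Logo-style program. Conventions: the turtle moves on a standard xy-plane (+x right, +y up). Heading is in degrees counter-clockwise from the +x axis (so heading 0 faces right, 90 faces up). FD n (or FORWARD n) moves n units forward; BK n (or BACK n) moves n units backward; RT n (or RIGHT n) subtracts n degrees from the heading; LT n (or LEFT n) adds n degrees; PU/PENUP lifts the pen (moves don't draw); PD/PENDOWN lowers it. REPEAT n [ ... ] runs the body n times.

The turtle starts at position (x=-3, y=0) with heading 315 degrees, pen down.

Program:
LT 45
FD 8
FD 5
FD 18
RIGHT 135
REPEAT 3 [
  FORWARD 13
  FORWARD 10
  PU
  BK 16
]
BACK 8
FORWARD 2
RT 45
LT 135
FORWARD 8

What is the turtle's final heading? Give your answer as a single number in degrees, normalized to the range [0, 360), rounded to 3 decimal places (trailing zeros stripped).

Executing turtle program step by step:
Start: pos=(-3,0), heading=315, pen down
LT 45: heading 315 -> 0
FD 8: (-3,0) -> (5,0) [heading=0, draw]
FD 5: (5,0) -> (10,0) [heading=0, draw]
FD 18: (10,0) -> (28,0) [heading=0, draw]
RT 135: heading 0 -> 225
REPEAT 3 [
  -- iteration 1/3 --
  FD 13: (28,0) -> (18.808,-9.192) [heading=225, draw]
  FD 10: (18.808,-9.192) -> (11.737,-16.263) [heading=225, draw]
  PU: pen up
  BK 16: (11.737,-16.263) -> (23.05,-4.95) [heading=225, move]
  -- iteration 2/3 --
  FD 13: (23.05,-4.95) -> (13.858,-14.142) [heading=225, move]
  FD 10: (13.858,-14.142) -> (6.787,-21.213) [heading=225, move]
  PU: pen up
  BK 16: (6.787,-21.213) -> (18.101,-9.899) [heading=225, move]
  -- iteration 3/3 --
  FD 13: (18.101,-9.899) -> (8.908,-19.092) [heading=225, move]
  FD 10: (8.908,-19.092) -> (1.837,-26.163) [heading=225, move]
  PU: pen up
  BK 16: (1.837,-26.163) -> (13.151,-14.849) [heading=225, move]
]
BK 8: (13.151,-14.849) -> (18.808,-9.192) [heading=225, move]
FD 2: (18.808,-9.192) -> (17.393,-10.607) [heading=225, move]
RT 45: heading 225 -> 180
LT 135: heading 180 -> 315
FD 8: (17.393,-10.607) -> (23.05,-16.263) [heading=315, move]
Final: pos=(23.05,-16.263), heading=315, 5 segment(s) drawn

Answer: 315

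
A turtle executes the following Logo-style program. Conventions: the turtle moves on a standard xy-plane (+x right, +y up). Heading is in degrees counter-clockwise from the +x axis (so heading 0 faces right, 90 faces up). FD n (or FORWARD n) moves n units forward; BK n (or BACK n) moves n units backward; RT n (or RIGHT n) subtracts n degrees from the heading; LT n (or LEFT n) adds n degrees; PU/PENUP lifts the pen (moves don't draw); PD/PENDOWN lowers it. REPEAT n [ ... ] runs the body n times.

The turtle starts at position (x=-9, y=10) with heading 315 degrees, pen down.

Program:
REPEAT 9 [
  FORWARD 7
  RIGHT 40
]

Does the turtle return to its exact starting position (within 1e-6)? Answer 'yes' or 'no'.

Executing turtle program step by step:
Start: pos=(-9,10), heading=315, pen down
REPEAT 9 [
  -- iteration 1/9 --
  FD 7: (-9,10) -> (-4.05,5.05) [heading=315, draw]
  RT 40: heading 315 -> 275
  -- iteration 2/9 --
  FD 7: (-4.05,5.05) -> (-3.44,-1.923) [heading=275, draw]
  RT 40: heading 275 -> 235
  -- iteration 3/9 --
  FD 7: (-3.44,-1.923) -> (-7.455,-7.657) [heading=235, draw]
  RT 40: heading 235 -> 195
  -- iteration 4/9 --
  FD 7: (-7.455,-7.657) -> (-14.217,-9.469) [heading=195, draw]
  RT 40: heading 195 -> 155
  -- iteration 5/9 --
  FD 7: (-14.217,-9.469) -> (-20.561,-6.511) [heading=155, draw]
  RT 40: heading 155 -> 115
  -- iteration 6/9 --
  FD 7: (-20.561,-6.511) -> (-23.519,-0.166) [heading=115, draw]
  RT 40: heading 115 -> 75
  -- iteration 7/9 --
  FD 7: (-23.519,-0.166) -> (-21.707,6.595) [heading=75, draw]
  RT 40: heading 75 -> 35
  -- iteration 8/9 --
  FD 7: (-21.707,6.595) -> (-15.973,10.61) [heading=35, draw]
  RT 40: heading 35 -> 355
  -- iteration 9/9 --
  FD 7: (-15.973,10.61) -> (-9,10) [heading=355, draw]
  RT 40: heading 355 -> 315
]
Final: pos=(-9,10), heading=315, 9 segment(s) drawn

Start position: (-9, 10)
Final position: (-9, 10)
Distance = 0; < 1e-6 -> CLOSED

Answer: yes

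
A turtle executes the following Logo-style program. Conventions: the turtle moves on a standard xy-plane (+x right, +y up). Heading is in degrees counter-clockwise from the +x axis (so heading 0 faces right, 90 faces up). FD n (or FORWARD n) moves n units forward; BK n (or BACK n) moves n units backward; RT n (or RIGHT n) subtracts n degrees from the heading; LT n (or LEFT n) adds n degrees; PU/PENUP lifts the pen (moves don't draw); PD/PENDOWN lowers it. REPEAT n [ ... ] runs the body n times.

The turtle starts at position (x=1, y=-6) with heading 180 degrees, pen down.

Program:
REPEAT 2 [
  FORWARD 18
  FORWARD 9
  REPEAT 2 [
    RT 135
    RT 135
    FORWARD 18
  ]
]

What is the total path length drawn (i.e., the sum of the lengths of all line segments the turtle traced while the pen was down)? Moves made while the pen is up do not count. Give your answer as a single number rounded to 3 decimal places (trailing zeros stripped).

Answer: 126

Derivation:
Executing turtle program step by step:
Start: pos=(1,-6), heading=180, pen down
REPEAT 2 [
  -- iteration 1/2 --
  FD 18: (1,-6) -> (-17,-6) [heading=180, draw]
  FD 9: (-17,-6) -> (-26,-6) [heading=180, draw]
  REPEAT 2 [
    -- iteration 1/2 --
    RT 135: heading 180 -> 45
    RT 135: heading 45 -> 270
    FD 18: (-26,-6) -> (-26,-24) [heading=270, draw]
    -- iteration 2/2 --
    RT 135: heading 270 -> 135
    RT 135: heading 135 -> 0
    FD 18: (-26,-24) -> (-8,-24) [heading=0, draw]
  ]
  -- iteration 2/2 --
  FD 18: (-8,-24) -> (10,-24) [heading=0, draw]
  FD 9: (10,-24) -> (19,-24) [heading=0, draw]
  REPEAT 2 [
    -- iteration 1/2 --
    RT 135: heading 0 -> 225
    RT 135: heading 225 -> 90
    FD 18: (19,-24) -> (19,-6) [heading=90, draw]
    -- iteration 2/2 --
    RT 135: heading 90 -> 315
    RT 135: heading 315 -> 180
    FD 18: (19,-6) -> (1,-6) [heading=180, draw]
  ]
]
Final: pos=(1,-6), heading=180, 8 segment(s) drawn

Segment lengths:
  seg 1: (1,-6) -> (-17,-6), length = 18
  seg 2: (-17,-6) -> (-26,-6), length = 9
  seg 3: (-26,-6) -> (-26,-24), length = 18
  seg 4: (-26,-24) -> (-8,-24), length = 18
  seg 5: (-8,-24) -> (10,-24), length = 18
  seg 6: (10,-24) -> (19,-24), length = 9
  seg 7: (19,-24) -> (19,-6), length = 18
  seg 8: (19,-6) -> (1,-6), length = 18
Total = 126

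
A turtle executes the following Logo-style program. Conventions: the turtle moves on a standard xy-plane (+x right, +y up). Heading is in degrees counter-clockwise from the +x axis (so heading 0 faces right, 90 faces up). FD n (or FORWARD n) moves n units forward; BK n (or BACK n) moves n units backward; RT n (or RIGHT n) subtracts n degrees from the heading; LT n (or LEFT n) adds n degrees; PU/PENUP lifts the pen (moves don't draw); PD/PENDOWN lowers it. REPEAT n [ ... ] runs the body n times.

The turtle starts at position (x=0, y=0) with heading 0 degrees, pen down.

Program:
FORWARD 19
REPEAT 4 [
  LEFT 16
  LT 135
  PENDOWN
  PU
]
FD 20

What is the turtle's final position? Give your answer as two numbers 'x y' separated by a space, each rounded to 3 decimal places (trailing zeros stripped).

Answer: 10.233 -17.976

Derivation:
Executing turtle program step by step:
Start: pos=(0,0), heading=0, pen down
FD 19: (0,0) -> (19,0) [heading=0, draw]
REPEAT 4 [
  -- iteration 1/4 --
  LT 16: heading 0 -> 16
  LT 135: heading 16 -> 151
  PD: pen down
  PU: pen up
  -- iteration 2/4 --
  LT 16: heading 151 -> 167
  LT 135: heading 167 -> 302
  PD: pen down
  PU: pen up
  -- iteration 3/4 --
  LT 16: heading 302 -> 318
  LT 135: heading 318 -> 93
  PD: pen down
  PU: pen up
  -- iteration 4/4 --
  LT 16: heading 93 -> 109
  LT 135: heading 109 -> 244
  PD: pen down
  PU: pen up
]
FD 20: (19,0) -> (10.233,-17.976) [heading=244, move]
Final: pos=(10.233,-17.976), heading=244, 1 segment(s) drawn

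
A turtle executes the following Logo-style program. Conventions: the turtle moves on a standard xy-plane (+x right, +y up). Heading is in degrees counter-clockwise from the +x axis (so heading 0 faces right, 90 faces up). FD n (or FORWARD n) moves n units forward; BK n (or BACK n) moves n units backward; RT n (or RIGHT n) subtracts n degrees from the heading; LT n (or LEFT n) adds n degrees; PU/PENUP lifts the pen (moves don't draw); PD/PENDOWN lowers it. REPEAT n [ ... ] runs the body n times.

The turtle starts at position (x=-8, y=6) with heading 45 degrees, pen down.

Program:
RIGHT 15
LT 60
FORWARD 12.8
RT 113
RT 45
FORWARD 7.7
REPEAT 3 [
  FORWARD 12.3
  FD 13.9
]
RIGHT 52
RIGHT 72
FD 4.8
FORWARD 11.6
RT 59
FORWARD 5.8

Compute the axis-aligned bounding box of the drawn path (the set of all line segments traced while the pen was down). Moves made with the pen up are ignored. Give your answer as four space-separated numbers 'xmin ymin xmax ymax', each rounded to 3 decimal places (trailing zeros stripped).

Answer: -8 -61.216 24.329 18.8

Derivation:
Executing turtle program step by step:
Start: pos=(-8,6), heading=45, pen down
RT 15: heading 45 -> 30
LT 60: heading 30 -> 90
FD 12.8: (-8,6) -> (-8,18.8) [heading=90, draw]
RT 113: heading 90 -> 337
RT 45: heading 337 -> 292
FD 7.7: (-8,18.8) -> (-5.116,11.661) [heading=292, draw]
REPEAT 3 [
  -- iteration 1/3 --
  FD 12.3: (-5.116,11.661) -> (-0.508,0.256) [heading=292, draw]
  FD 13.9: (-0.508,0.256) -> (4.699,-12.632) [heading=292, draw]
  -- iteration 2/3 --
  FD 12.3: (4.699,-12.632) -> (9.307,-24.036) [heading=292, draw]
  FD 13.9: (9.307,-24.036) -> (14.514,-36.924) [heading=292, draw]
  -- iteration 3/3 --
  FD 12.3: (14.514,-36.924) -> (19.122,-48.328) [heading=292, draw]
  FD 13.9: (19.122,-48.328) -> (24.329,-61.216) [heading=292, draw]
]
RT 52: heading 292 -> 240
RT 72: heading 240 -> 168
FD 4.8: (24.329,-61.216) -> (19.633,-60.218) [heading=168, draw]
FD 11.6: (19.633,-60.218) -> (8.287,-57.806) [heading=168, draw]
RT 59: heading 168 -> 109
FD 5.8: (8.287,-57.806) -> (6.399,-52.322) [heading=109, draw]
Final: pos=(6.399,-52.322), heading=109, 11 segment(s) drawn

Segment endpoints: x in {-8, -8, -5.116, -0.508, 4.699, 6.399, 8.287, 9.307, 14.514, 19.122, 19.633, 24.329}, y in {-61.216, -60.218, -57.806, -52.322, -48.328, -36.924, -24.036, -12.632, 0.256, 6, 11.661, 18.8}
xmin=-8, ymin=-61.216, xmax=24.329, ymax=18.8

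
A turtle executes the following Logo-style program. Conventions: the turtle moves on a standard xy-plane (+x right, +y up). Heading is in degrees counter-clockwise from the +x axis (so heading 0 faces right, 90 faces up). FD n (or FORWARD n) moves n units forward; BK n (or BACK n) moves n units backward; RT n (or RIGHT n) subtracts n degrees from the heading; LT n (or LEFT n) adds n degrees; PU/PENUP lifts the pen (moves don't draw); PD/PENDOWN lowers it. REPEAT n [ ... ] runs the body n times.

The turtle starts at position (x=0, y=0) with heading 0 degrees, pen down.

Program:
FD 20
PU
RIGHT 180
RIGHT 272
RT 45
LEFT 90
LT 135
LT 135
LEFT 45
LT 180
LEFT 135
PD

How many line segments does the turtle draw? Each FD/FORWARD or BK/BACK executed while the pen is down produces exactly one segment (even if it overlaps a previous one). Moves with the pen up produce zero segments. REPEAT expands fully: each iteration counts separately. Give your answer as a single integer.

Executing turtle program step by step:
Start: pos=(0,0), heading=0, pen down
FD 20: (0,0) -> (20,0) [heading=0, draw]
PU: pen up
RT 180: heading 0 -> 180
RT 272: heading 180 -> 268
RT 45: heading 268 -> 223
LT 90: heading 223 -> 313
LT 135: heading 313 -> 88
LT 135: heading 88 -> 223
LT 45: heading 223 -> 268
LT 180: heading 268 -> 88
LT 135: heading 88 -> 223
PD: pen down
Final: pos=(20,0), heading=223, 1 segment(s) drawn
Segments drawn: 1

Answer: 1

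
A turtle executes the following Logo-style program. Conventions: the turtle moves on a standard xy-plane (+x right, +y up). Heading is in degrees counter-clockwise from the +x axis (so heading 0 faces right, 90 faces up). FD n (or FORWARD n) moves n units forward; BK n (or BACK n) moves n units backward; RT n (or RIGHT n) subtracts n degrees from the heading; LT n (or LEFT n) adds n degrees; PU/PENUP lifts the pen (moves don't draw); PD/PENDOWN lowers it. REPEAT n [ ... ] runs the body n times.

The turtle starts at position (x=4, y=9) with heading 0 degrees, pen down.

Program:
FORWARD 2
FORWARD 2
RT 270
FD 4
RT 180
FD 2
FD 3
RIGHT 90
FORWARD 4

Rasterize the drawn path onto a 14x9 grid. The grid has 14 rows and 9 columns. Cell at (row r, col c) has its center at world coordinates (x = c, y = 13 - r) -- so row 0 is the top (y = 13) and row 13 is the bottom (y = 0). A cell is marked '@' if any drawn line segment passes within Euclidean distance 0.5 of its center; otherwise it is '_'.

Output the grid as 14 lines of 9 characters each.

Answer: ________@
________@
________@
________@
____@@@@@
____@@@@@
_________
_________
_________
_________
_________
_________
_________
_________

Derivation:
Segment 0: (4,9) -> (6,9)
Segment 1: (6,9) -> (8,9)
Segment 2: (8,9) -> (8,13)
Segment 3: (8,13) -> (8,11)
Segment 4: (8,11) -> (8,8)
Segment 5: (8,8) -> (4,8)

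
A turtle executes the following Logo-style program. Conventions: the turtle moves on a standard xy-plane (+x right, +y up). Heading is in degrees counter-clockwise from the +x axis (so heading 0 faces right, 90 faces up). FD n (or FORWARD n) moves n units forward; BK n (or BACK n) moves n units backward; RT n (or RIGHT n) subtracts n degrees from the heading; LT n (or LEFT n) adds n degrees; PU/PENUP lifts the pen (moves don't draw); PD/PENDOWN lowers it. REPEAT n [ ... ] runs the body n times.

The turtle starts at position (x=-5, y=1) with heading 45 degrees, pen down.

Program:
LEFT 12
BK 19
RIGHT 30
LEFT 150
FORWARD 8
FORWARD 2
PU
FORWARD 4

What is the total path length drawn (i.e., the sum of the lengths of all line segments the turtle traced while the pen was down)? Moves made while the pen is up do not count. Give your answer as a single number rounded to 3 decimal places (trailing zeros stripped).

Answer: 29

Derivation:
Executing turtle program step by step:
Start: pos=(-5,1), heading=45, pen down
LT 12: heading 45 -> 57
BK 19: (-5,1) -> (-15.348,-14.935) [heading=57, draw]
RT 30: heading 57 -> 27
LT 150: heading 27 -> 177
FD 8: (-15.348,-14.935) -> (-23.337,-14.516) [heading=177, draw]
FD 2: (-23.337,-14.516) -> (-25.334,-14.411) [heading=177, draw]
PU: pen up
FD 4: (-25.334,-14.411) -> (-29.329,-14.202) [heading=177, move]
Final: pos=(-29.329,-14.202), heading=177, 3 segment(s) drawn

Segment lengths:
  seg 1: (-5,1) -> (-15.348,-14.935), length = 19
  seg 2: (-15.348,-14.935) -> (-23.337,-14.516), length = 8
  seg 3: (-23.337,-14.516) -> (-25.334,-14.411), length = 2
Total = 29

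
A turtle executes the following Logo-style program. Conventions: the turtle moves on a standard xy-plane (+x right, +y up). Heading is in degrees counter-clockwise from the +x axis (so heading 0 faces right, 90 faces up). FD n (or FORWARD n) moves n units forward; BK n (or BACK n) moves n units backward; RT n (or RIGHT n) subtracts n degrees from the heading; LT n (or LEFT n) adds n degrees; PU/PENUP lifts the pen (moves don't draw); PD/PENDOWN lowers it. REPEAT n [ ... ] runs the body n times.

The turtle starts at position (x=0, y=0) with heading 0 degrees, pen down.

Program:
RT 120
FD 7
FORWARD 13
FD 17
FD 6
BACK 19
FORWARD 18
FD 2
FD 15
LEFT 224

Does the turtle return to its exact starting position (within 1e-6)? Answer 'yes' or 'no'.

Answer: no

Derivation:
Executing turtle program step by step:
Start: pos=(0,0), heading=0, pen down
RT 120: heading 0 -> 240
FD 7: (0,0) -> (-3.5,-6.062) [heading=240, draw]
FD 13: (-3.5,-6.062) -> (-10,-17.321) [heading=240, draw]
FD 17: (-10,-17.321) -> (-18.5,-32.043) [heading=240, draw]
FD 6: (-18.5,-32.043) -> (-21.5,-37.239) [heading=240, draw]
BK 19: (-21.5,-37.239) -> (-12,-20.785) [heading=240, draw]
FD 18: (-12,-20.785) -> (-21,-36.373) [heading=240, draw]
FD 2: (-21,-36.373) -> (-22,-38.105) [heading=240, draw]
FD 15: (-22,-38.105) -> (-29.5,-51.095) [heading=240, draw]
LT 224: heading 240 -> 104
Final: pos=(-29.5,-51.095), heading=104, 8 segment(s) drawn

Start position: (0, 0)
Final position: (-29.5, -51.095)
Distance = 59; >= 1e-6 -> NOT closed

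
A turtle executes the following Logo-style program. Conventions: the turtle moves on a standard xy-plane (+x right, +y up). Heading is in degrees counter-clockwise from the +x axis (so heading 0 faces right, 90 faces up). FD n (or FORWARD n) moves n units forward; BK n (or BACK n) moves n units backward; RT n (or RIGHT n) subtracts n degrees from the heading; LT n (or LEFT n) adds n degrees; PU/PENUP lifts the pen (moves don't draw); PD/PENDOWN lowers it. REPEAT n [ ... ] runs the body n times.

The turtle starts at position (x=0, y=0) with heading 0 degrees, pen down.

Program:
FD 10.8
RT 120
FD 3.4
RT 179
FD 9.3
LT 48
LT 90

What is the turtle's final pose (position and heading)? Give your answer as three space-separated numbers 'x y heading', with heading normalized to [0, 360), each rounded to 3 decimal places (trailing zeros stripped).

Executing turtle program step by step:
Start: pos=(0,0), heading=0, pen down
FD 10.8: (0,0) -> (10.8,0) [heading=0, draw]
RT 120: heading 0 -> 240
FD 3.4: (10.8,0) -> (9.1,-2.944) [heading=240, draw]
RT 179: heading 240 -> 61
FD 9.3: (9.1,-2.944) -> (13.609,5.189) [heading=61, draw]
LT 48: heading 61 -> 109
LT 90: heading 109 -> 199
Final: pos=(13.609,5.189), heading=199, 3 segment(s) drawn

Answer: 13.609 5.189 199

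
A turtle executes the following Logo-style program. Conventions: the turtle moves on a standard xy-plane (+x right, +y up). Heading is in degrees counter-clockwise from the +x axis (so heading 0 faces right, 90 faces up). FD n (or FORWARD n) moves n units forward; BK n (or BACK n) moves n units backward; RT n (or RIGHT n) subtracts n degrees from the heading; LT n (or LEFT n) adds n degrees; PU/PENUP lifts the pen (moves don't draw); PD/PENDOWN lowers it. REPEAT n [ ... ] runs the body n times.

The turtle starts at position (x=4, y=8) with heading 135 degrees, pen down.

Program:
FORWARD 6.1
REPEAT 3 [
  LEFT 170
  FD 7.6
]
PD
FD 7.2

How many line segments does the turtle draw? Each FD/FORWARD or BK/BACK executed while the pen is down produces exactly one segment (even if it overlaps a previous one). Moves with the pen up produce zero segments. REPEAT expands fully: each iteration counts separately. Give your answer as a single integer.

Answer: 5

Derivation:
Executing turtle program step by step:
Start: pos=(4,8), heading=135, pen down
FD 6.1: (4,8) -> (-0.313,12.313) [heading=135, draw]
REPEAT 3 [
  -- iteration 1/3 --
  LT 170: heading 135 -> 305
  FD 7.6: (-0.313,12.313) -> (4.046,6.088) [heading=305, draw]
  -- iteration 2/3 --
  LT 170: heading 305 -> 115
  FD 7.6: (4.046,6.088) -> (0.834,12.976) [heading=115, draw]
  -- iteration 3/3 --
  LT 170: heading 115 -> 285
  FD 7.6: (0.834,12.976) -> (2.801,5.635) [heading=285, draw]
]
PD: pen down
FD 7.2: (2.801,5.635) -> (4.664,-1.32) [heading=285, draw]
Final: pos=(4.664,-1.32), heading=285, 5 segment(s) drawn
Segments drawn: 5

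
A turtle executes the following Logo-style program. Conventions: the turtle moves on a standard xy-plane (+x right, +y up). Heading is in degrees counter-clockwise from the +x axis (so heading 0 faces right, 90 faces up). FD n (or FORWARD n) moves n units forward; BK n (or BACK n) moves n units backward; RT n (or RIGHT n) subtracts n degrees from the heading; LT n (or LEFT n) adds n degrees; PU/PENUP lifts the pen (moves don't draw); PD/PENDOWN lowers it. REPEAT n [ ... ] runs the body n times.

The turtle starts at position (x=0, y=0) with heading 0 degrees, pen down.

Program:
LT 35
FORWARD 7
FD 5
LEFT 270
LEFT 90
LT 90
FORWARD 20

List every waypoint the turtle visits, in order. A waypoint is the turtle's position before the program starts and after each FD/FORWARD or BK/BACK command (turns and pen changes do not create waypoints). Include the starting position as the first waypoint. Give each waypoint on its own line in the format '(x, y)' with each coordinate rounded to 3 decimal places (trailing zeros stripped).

Answer: (0, 0)
(5.734, 4.015)
(9.83, 6.883)
(-1.642, 23.266)

Derivation:
Executing turtle program step by step:
Start: pos=(0,0), heading=0, pen down
LT 35: heading 0 -> 35
FD 7: (0,0) -> (5.734,4.015) [heading=35, draw]
FD 5: (5.734,4.015) -> (9.83,6.883) [heading=35, draw]
LT 270: heading 35 -> 305
LT 90: heading 305 -> 35
LT 90: heading 35 -> 125
FD 20: (9.83,6.883) -> (-1.642,23.266) [heading=125, draw]
Final: pos=(-1.642,23.266), heading=125, 3 segment(s) drawn
Waypoints (4 total):
(0, 0)
(5.734, 4.015)
(9.83, 6.883)
(-1.642, 23.266)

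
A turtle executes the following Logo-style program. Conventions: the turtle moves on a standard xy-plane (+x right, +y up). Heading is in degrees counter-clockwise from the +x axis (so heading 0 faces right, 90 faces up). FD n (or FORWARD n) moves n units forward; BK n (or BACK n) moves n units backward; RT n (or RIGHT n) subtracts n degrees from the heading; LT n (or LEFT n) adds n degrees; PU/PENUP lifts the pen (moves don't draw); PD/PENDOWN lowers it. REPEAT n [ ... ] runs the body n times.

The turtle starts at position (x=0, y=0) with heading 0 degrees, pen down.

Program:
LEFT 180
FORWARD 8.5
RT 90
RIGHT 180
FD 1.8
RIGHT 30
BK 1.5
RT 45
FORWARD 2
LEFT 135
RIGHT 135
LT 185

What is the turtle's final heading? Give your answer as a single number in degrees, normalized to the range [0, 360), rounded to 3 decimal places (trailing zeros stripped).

Answer: 20

Derivation:
Executing turtle program step by step:
Start: pos=(0,0), heading=0, pen down
LT 180: heading 0 -> 180
FD 8.5: (0,0) -> (-8.5,0) [heading=180, draw]
RT 90: heading 180 -> 90
RT 180: heading 90 -> 270
FD 1.8: (-8.5,0) -> (-8.5,-1.8) [heading=270, draw]
RT 30: heading 270 -> 240
BK 1.5: (-8.5,-1.8) -> (-7.75,-0.501) [heading=240, draw]
RT 45: heading 240 -> 195
FD 2: (-7.75,-0.501) -> (-9.682,-1.019) [heading=195, draw]
LT 135: heading 195 -> 330
RT 135: heading 330 -> 195
LT 185: heading 195 -> 20
Final: pos=(-9.682,-1.019), heading=20, 4 segment(s) drawn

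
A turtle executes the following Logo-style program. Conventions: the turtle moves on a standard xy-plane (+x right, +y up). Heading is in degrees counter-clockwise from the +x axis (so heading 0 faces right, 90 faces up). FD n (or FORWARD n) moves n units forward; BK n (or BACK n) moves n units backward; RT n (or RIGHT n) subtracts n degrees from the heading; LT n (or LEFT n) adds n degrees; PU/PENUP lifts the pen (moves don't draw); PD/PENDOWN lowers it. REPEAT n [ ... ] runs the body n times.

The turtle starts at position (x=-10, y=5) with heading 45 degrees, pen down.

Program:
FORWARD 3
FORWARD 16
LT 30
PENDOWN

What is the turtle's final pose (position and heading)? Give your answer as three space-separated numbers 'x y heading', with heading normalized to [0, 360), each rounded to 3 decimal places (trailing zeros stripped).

Executing turtle program step by step:
Start: pos=(-10,5), heading=45, pen down
FD 3: (-10,5) -> (-7.879,7.121) [heading=45, draw]
FD 16: (-7.879,7.121) -> (3.435,18.435) [heading=45, draw]
LT 30: heading 45 -> 75
PD: pen down
Final: pos=(3.435,18.435), heading=75, 2 segment(s) drawn

Answer: 3.435 18.435 75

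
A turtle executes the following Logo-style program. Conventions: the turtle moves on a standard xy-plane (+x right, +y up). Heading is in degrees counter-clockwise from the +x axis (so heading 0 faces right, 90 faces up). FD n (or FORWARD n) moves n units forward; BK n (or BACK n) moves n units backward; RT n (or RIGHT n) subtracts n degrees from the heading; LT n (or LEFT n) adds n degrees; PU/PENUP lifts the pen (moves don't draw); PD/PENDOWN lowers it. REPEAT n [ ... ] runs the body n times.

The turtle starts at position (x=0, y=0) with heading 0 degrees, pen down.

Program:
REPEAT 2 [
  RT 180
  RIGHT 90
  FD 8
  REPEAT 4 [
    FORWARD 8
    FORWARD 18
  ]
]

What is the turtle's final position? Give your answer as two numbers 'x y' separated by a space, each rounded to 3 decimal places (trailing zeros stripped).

Executing turtle program step by step:
Start: pos=(0,0), heading=0, pen down
REPEAT 2 [
  -- iteration 1/2 --
  RT 180: heading 0 -> 180
  RT 90: heading 180 -> 90
  FD 8: (0,0) -> (0,8) [heading=90, draw]
  REPEAT 4 [
    -- iteration 1/4 --
    FD 8: (0,8) -> (0,16) [heading=90, draw]
    FD 18: (0,16) -> (0,34) [heading=90, draw]
    -- iteration 2/4 --
    FD 8: (0,34) -> (0,42) [heading=90, draw]
    FD 18: (0,42) -> (0,60) [heading=90, draw]
    -- iteration 3/4 --
    FD 8: (0,60) -> (0,68) [heading=90, draw]
    FD 18: (0,68) -> (0,86) [heading=90, draw]
    -- iteration 4/4 --
    FD 8: (0,86) -> (0,94) [heading=90, draw]
    FD 18: (0,94) -> (0,112) [heading=90, draw]
  ]
  -- iteration 2/2 --
  RT 180: heading 90 -> 270
  RT 90: heading 270 -> 180
  FD 8: (0,112) -> (-8,112) [heading=180, draw]
  REPEAT 4 [
    -- iteration 1/4 --
    FD 8: (-8,112) -> (-16,112) [heading=180, draw]
    FD 18: (-16,112) -> (-34,112) [heading=180, draw]
    -- iteration 2/4 --
    FD 8: (-34,112) -> (-42,112) [heading=180, draw]
    FD 18: (-42,112) -> (-60,112) [heading=180, draw]
    -- iteration 3/4 --
    FD 8: (-60,112) -> (-68,112) [heading=180, draw]
    FD 18: (-68,112) -> (-86,112) [heading=180, draw]
    -- iteration 4/4 --
    FD 8: (-86,112) -> (-94,112) [heading=180, draw]
    FD 18: (-94,112) -> (-112,112) [heading=180, draw]
  ]
]
Final: pos=(-112,112), heading=180, 18 segment(s) drawn

Answer: -112 112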